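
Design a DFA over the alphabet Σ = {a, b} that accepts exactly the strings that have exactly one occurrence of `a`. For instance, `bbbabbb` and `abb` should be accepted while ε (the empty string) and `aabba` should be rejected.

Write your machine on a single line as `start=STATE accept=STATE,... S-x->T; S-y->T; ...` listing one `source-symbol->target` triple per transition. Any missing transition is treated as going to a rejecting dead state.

start=q0; accept=q1; q0-a->q1; q0-b->q0; q1-a->q2; q1-b->q1; q2-a->q2; q2-b->q2

Only the number of `a`s matters, and only up to 2. Make a chain q0 → q1 → q2 advanced by each `a` (with q2 absorbing); every other symbol self-loops. The accepting set is {q1}.
A 3-state machine:
        a   b  
>  q0   q1  q0 
 * q1   q2  q1 
   q2   q2  q2 
(> = start, * = accepting)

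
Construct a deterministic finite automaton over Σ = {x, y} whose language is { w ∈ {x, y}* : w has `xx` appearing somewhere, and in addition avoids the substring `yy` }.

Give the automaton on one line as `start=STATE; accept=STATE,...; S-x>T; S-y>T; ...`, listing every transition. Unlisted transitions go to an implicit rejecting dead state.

Run two small machines in parallel and take their product. One (3 states) tracks whether and how much of `xx` has been seen; the other (3 states) tracks partial matches of the forbidden pattern `yy`. Each combined state is a pair, one component from each; accept when both components accept. Minimizing collapses redundant product states.
       x  y 
>  A   B  C 
   B   D  C 
   C   B  E 
 * D   D  F 
   E   E  E 
 * F   D  E 
(> = start, * = accepting)

start=A; accept=D,F; A-x>B; A-y>C; B-x>D; B-y>C; C-x>B; C-y>E; D-x>D; D-y>F; E-x>E; E-y>E; F-x>D; F-y>E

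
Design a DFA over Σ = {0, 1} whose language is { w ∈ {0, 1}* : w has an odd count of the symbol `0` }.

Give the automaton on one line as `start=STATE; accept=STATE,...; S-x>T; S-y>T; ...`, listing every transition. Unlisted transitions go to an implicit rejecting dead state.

start=q0; accept=q1; q0-0>q1; q0-1>q0; q1-0>q0; q1-1>q1

Keep the running count of `0`s modulo 2: each `0` advances along the cycle q0 → q1 → q0 while other symbols loop. Accept at q1.
        0   1  
>  q0   q1  q0 
 * q1   q0  q1 
(> = start, * = accepting)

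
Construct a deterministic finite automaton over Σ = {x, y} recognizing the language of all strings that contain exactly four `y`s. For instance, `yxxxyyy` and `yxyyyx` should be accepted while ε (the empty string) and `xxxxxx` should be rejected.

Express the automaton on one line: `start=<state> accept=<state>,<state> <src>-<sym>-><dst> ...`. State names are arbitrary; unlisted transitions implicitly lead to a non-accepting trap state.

Count `y`s, saturating at 5: states S0 through S4 mean 0 through 4 `y`s seen; S5 means more than 4. Each `y` increments (capped at S5); other symbols loop. Accept from {S4}.
With 6 states:
        x   y  
>  S0   S0  S1 
   S1   S1  S2 
   S2   S2  S3 
   S3   S3  S4 
 * S4   S4  S5 
   S5   S5  S5 
(> = start, * = accepting)

start=S0 accept=S4 S0-x->S0 S0-y->S1 S1-x->S1 S1-y->S2 S2-x->S2 S2-y->S3 S3-x->S3 S3-y->S4 S4-x->S4 S4-y->S5 S5-x->S5 S5-y->S5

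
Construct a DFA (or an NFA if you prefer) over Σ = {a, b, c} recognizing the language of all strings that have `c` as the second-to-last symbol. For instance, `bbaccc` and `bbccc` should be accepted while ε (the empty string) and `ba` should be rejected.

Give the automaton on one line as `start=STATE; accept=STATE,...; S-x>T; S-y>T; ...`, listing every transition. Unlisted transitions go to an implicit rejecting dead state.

A DFA must remember the last 2 symbols (since which symbol is second-to-last isn't known until the input ends). Use one state per possible window of the last ≤2 symbols; accept from those whose window starts with `c`.
          a    b    c  
>  q0     q1   q2   q3 
   q1     q4   q5   q6 
   q2     q7   q8   q9 
   q3    q10  q11  q12 
   q4     q4   q5   q6 
   q5     q7   q8   q9 
   q6    q10  q11  q12 
   q7     q4   q5   q6 
   q8     q7   q8   q9 
   q9    q10  q11  q12 
 * q10    q4   q5   q6 
 * q11    q7   q8   q9 
 * q12   q10  q11  q12 
(> = start, * = accepting)

start=q0; accept=q10,q11,q12; q0-a>q1; q0-b>q2; q0-c>q3; q1-a>q4; q1-b>q5; q1-c>q6; q2-a>q7; q2-b>q8; q2-c>q9; q3-a>q10; q3-b>q11; q3-c>q12; q4-a>q4; q4-b>q5; q4-c>q6; q5-a>q7; q5-b>q8; q5-c>q9; q6-a>q10; q6-b>q11; q6-c>q12; q7-a>q4; q7-b>q5; q7-c>q6; q8-a>q7; q8-b>q8; q8-c>q9; q9-a>q10; q9-b>q11; q9-c>q12; q10-a>q4; q10-b>q5; q10-c>q6; q11-a>q7; q11-b>q8; q11-c>q9; q12-a>q10; q12-b>q11; q12-c>q12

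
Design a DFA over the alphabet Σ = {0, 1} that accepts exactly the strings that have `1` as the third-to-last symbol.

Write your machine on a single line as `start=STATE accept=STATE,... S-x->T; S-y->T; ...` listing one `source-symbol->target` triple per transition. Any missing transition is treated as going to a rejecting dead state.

Because acceptance depends on a position counted from the end, the machine has to buffer the most recent 3 symbols. Make each state the string of the last up-to-3 symbols read; on input `x` shift the window left and append `x`. Accept when the buffered window has length 3 and begins with `1`.
A 15-state machine:
          0    1  
>  S0     S1   S2 
   S1     S3   S4 
   S2     S5   S6 
   S3     S7   S8 
   S4     S9  S10 
   S5    S11  S12 
   S6    S13  S14 
   S7     S7   S8 
   S8     S9  S10 
   S9    S11  S12 
   S10   S13  S14 
 * S11    S7   S8 
 * S12    S9  S10 
 * S13   S11  S12 
 * S14   S13  S14 
(> = start, * = accepting)

start=S0; accept=S11,S12,S13,S14; S0-0->S1; S0-1->S2; S1-0->S3; S1-1->S4; S2-0->S5; S2-1->S6; S3-0->S7; S3-1->S8; S4-0->S9; S4-1->S10; S5-0->S11; S5-1->S12; S6-0->S13; S6-1->S14; S7-0->S7; S7-1->S8; S8-0->S9; S8-1->S10; S9-0->S11; S9-1->S12; S10-0->S13; S10-1->S14; S11-0->S7; S11-1->S8; S12-0->S9; S12-1->S10; S13-0->S11; S13-1->S12; S14-0->S13; S14-1->S14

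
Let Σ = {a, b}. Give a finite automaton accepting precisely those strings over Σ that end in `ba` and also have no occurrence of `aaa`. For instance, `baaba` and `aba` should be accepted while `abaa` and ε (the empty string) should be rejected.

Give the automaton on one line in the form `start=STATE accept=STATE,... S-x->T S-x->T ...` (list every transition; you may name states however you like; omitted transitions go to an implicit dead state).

Run two small machines in parallel and take their product. One (3 states) tracks how much of the suffix `ba` has currently been matched; the other (4 states) tracks partial matches of the forbidden pattern `aaa`. Each combined state is a pair, one component from each; accept when both components accept. After merging equivalent states the machine shrinks.
6 states suffice.
        a   b  
>  s0   s1  s2 
   s1   s3  s2 
   s2   s4  s2 
   s3   s5  s2 
 * s4   s3  s2 
   s5   s5  s5 
(> = start, * = accepting)

start=s0 accept=s4 s0-a->s1 s0-b->s2 s1-a->s3 s1-b->s2 s2-a->s4 s2-b->s2 s3-a->s5 s3-b->s2 s4-a->s3 s4-b->s2 s5-a->s5 s5-b->s5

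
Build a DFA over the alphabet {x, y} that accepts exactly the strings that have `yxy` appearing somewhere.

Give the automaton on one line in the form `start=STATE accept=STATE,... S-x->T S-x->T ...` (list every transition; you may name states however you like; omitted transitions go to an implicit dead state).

Track how much of `yxy` has been matched so far: state q0 is no progress, q3 is the absorbing accept state reached once `yxy` has occurred. Intermediate states record partial matches; on a mismatch, fall back to the longest reusable overlap.
With 4 states:
        x   y  
>  q0   q0  q1 
   q1   q2  q1 
   q2   q0  q3 
 * q3   q3  q3 
(> = start, * = accepting)

start=q0 accept=q3 q0-x->q0 q0-y->q1 q1-x->q2 q1-y->q1 q2-x->q0 q2-y->q3 q3-x->q3 q3-y->q3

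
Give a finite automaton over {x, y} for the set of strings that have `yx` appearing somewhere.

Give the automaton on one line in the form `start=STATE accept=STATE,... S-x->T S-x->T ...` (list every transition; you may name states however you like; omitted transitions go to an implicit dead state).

start=s0 accept=s2 s0-x->s0 s0-y->s1 s1-x->s2 s1-y->s1 s2-x->s2 s2-y->s2

Track how much of `yx` has been matched so far: state s0 is no progress, s2 is the absorbing accept state reached once `yx` has occurred. Intermediate states record partial matches; on a mismatch, fall back to the longest reusable overlap.
With 3 states:
        x   y  
>  s0   s0  s1 
   s1   s2  s1 
 * s2   s2  s2 
(> = start, * = accepting)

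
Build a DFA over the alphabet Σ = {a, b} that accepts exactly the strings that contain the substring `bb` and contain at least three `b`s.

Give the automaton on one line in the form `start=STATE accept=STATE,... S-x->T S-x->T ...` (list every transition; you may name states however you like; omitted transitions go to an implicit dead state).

Run two small machines in parallel and take their product. The first has 3 states tracking whether and how much of `bb` has been seen; the second has 5 states tracking the count of `b`s, saturating at 4. A product state is a pair (one from each), accepting exactly when both do.
12 states suffice.
          a    b  
>  S0     S0   S1 
   S1     S2   S3 
   S2     S2   S4 
   S3     S3   S5 
   S4     S6   S5 
 * S5     S5   S7 
   S6     S6   S8 
 * S7     S7   S7 
   S8     S9   S7 
   S9     S9  S10 
   S10   S11   S7 
   S11   S11  S10 
(> = start, * = accepting)

start=S0 accept=S5,S7 S0-a->S0 S0-b->S1 S1-a->S2 S1-b->S3 S2-a->S2 S2-b->S4 S3-a->S3 S3-b->S5 S4-a->S6 S4-b->S5 S5-a->S5 S5-b->S7 S6-a->S6 S6-b->S8 S7-a->S7 S7-b->S7 S8-a->S9 S8-b->S7 S9-a->S9 S9-b->S10 S10-a->S11 S10-b->S7 S11-a->S11 S11-b->S10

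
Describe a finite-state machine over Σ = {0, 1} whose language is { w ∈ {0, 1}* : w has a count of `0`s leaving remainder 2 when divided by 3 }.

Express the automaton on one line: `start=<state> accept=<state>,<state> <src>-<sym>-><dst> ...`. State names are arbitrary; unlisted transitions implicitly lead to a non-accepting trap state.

start=A accept=C A-0->B A-1->A B-0->C B-1->B C-0->A C-1->C

The only thing that matters is how many `0`s have appeared, reduced mod 3. Use one state per residue: A for 0, …, C for 2. Reading `0` moves to the next residue; anything else stays put. C is accepting.
       0  1 
>  A   B  A 
   B   C  B 
 * C   A  C 
(> = start, * = accepting)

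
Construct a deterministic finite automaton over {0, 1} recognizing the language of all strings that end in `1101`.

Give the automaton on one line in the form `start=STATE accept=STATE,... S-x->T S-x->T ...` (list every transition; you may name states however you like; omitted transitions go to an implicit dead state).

Remember how much of `1101` the current input suffix matches. State q0 means no match yet; q1 means the last symbol is `1`; q2 means the last 2 symbols are `11`; q3 means the last 3 symbols are `110`; q4 means the last 4 symbols are `1101`. Only q4 accepts. On a mismatch, fall back to the longest proper suffix that is still a prefix of `1101`.
With 5 states:
        0   1  
>  q0   q0  q1 
   q1   q0  q2 
   q2   q3  q2 
   q3   q0  q4 
 * q4   q0  q2 
(> = start, * = accepting)

start=q0 accept=q4 q0-0->q0 q0-1->q1 q1-0->q0 q1-1->q2 q2-0->q3 q2-1->q2 q3-0->q0 q3-1->q4 q4-0->q0 q4-1->q2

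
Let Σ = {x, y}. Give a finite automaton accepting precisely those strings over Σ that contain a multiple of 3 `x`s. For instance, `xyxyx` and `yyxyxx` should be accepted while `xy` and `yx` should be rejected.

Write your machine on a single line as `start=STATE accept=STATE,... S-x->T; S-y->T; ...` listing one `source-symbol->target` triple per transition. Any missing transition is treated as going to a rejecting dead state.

The only thing that matters is how many `x`s have appeared, reduced mod 3. Use one state per residue: A for 0, …, C for 2. Reading `x` moves to the next residue; anything else stays put. A is accepting.
3 states suffice.
       x  y 
>* A   B  A 
   B   C  B 
   C   A  C 
(> = start, * = accepting)

start=A; accept=A; A-x->B; A-y->A; B-x->C; B-y->B; C-x->A; C-y->C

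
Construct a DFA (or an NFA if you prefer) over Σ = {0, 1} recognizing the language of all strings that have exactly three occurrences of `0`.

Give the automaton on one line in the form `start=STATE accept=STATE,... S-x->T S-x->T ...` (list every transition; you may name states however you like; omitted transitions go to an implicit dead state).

start=A accept=D A-0->B A-1->A B-0->C B-1->B C-0->D C-1->C D-0->E D-1->D E-0->E E-1->E

Count `0`s, saturating at 4: states A through D mean 0 through 3 `0`s seen; E means more than 3. Each `0` increments (capped at E); other symbols loop. Accept from {D}.
With 5 states:
       0  1 
>  A   B  A 
   B   C  B 
   C   D  C 
 * D   E  D 
   E   E  E 
(> = start, * = accepting)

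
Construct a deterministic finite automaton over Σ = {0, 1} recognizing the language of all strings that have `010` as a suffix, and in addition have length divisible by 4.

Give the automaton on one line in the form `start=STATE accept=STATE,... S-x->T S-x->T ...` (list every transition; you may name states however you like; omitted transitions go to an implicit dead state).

Run two small machines in parallel and take their product. The first has 4 states tracking how much of the suffix `010` has currently been matched; the second has 4 states tracking the input length modulo 4. A product state is a pair (one from each), accepting exactly when both do. Minimizing collapses redundant product states.
        0   1  
>  q0   q1  q1 
   q1   q2  q3 
   q2   q4  q5 
   q3   q4  q4 
   q4   q0  q0 
   q5   q6  q0 
 * q6   q1  q1 
(> = start, * = accepting)

start=q0 accept=q6 q0-0->q1 q0-1->q1 q1-0->q2 q1-1->q3 q2-0->q4 q2-1->q5 q3-0->q4 q3-1->q4 q4-0->q0 q4-1->q0 q5-0->q6 q5-1->q0 q6-0->q1 q6-1->q1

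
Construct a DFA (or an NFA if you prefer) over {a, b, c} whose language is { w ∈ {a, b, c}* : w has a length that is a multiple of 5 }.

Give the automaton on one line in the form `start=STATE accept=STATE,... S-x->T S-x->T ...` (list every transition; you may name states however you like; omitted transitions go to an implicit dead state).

start=q0 accept=q0 q0-a->q1 q0-b->q1 q0-c->q1 q1-a->q2 q1-b->q2 q1-c->q2 q2-a->q3 q2-b->q3 q2-c->q3 q3-a->q4 q3-b->q4 q3-c->q4 q4-a->q0 q4-b->q0 q4-c->q0

Count input length modulo 5: every symbol advances one step around the cycle q0 → q1 → q2 → q3 → q4 → q0. Accept at q0.
5 states suffice.
        a   b   c  
>* q0   q1  q1  q1 
   q1   q2  q2  q2 
   q2   q3  q3  q3 
   q3   q4  q4  q4 
   q4   q0  q0  q0 
(> = start, * = accepting)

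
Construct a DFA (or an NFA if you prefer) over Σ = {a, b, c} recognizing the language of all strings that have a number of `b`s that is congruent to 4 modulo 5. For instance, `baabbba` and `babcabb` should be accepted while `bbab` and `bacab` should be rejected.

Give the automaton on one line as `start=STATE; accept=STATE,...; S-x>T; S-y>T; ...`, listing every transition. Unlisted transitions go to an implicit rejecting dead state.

Keep the running count of `b`s modulo 5: each `b` advances along the cycle s0 → s1 → s2 → s3 → s4 → s0 while other symbols loop. Accept at s4.
A 5-state machine:
        a   b   c  
>  s0   s0  s1  s0 
   s1   s1  s2  s1 
   s2   s2  s3  s2 
   s3   s3  s4  s3 
 * s4   s4  s0  s4 
(> = start, * = accepting)

start=s0; accept=s4; s0-a>s0; s0-b>s1; s0-c>s0; s1-a>s1; s1-b>s2; s1-c>s1; s2-a>s2; s2-b>s3; s2-c>s2; s3-a>s3; s3-b>s4; s3-c>s3; s4-a>s4; s4-b>s0; s4-c>s4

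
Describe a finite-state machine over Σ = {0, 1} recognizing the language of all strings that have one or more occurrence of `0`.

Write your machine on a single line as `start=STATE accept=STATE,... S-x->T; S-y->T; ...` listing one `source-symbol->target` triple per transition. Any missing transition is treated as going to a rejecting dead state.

start=A; accept=B,C; A-0->B; A-1->A; B-0->C; B-1->B; C-0->C; C-1->C

Only the number of `0`s matters, and only up to 2. Make a chain A → B → C advanced by each `0` (with C absorbing); every other symbol self-loops. The accepting set is {B, C}.
       0  1 
>  A   B  A 
 * B   C  B 
 * C   C  C 
(> = start, * = accepting)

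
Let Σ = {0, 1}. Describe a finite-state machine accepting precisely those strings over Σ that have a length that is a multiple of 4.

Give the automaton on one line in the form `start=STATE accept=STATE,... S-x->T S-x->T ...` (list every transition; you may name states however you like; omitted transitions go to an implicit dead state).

Count input length modulo 4: every symbol advances one step around the cycle q0 → q1 → q2 → q3 → q0. Accept at q0.
4 states suffice.
        0   1  
>* q0   q1  q1 
   q1   q2  q2 
   q2   q3  q3 
   q3   q0  q0 
(> = start, * = accepting)

start=q0 accept=q0 q0-0->q1 q0-1->q1 q1-0->q2 q1-1->q2 q2-0->q3 q2-1->q3 q3-0->q0 q3-1->q0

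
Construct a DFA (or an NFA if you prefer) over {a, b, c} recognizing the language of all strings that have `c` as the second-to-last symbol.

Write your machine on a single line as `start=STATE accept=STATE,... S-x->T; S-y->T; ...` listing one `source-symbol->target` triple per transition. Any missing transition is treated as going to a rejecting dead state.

start=q0; accept=q10,q11,q12; q0-a->q1; q0-b->q2; q0-c->q3; q1-a->q4; q1-b->q5; q1-c->q6; q2-a->q7; q2-b->q8; q2-c->q9; q3-a->q10; q3-b->q11; q3-c->q12; q4-a->q4; q4-b->q5; q4-c->q6; q5-a->q7; q5-b->q8; q5-c->q9; q6-a->q10; q6-b->q11; q6-c->q12; q7-a->q4; q7-b->q5; q7-c->q6; q8-a->q7; q8-b->q8; q8-c->q9; q9-a->q10; q9-b->q11; q9-c->q12; q10-a->q4; q10-b->q5; q10-c->q6; q11-a->q7; q11-b->q8; q11-c->q9; q12-a->q10; q12-b->q11; q12-c->q12

A DFA must remember the last 2 symbols (since which symbol is second-to-last isn't known until the input ends). Use one state per possible window of the last ≤2 symbols; accept from those whose window starts with `c`.
13 states suffice.
          a    b    c  
>  q0     q1   q2   q3 
   q1     q4   q5   q6 
   q2     q7   q8   q9 
   q3    q10  q11  q12 
   q4     q4   q5   q6 
   q5     q7   q8   q9 
   q6    q10  q11  q12 
   q7     q4   q5   q6 
   q8     q7   q8   q9 
   q9    q10  q11  q12 
 * q10    q4   q5   q6 
 * q11    q7   q8   q9 
 * q12   q10  q11  q12 
(> = start, * = accepting)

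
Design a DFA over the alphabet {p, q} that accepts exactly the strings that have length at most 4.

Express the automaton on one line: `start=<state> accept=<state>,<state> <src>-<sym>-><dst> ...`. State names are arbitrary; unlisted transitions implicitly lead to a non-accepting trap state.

Count input length up to 5: every symbol moves from S0 toward S5, which means 'more than 4' and absorbs. Accept from {S0, S1, S2, S3, S4}.
With 6 states:
        p   q  
>* S0   S1  S1 
 * S1   S2  S2 
 * S2   S3  S3 
 * S3   S4  S4 
 * S4   S5  S5 
   S5   S5  S5 
(> = start, * = accepting)

start=S0 accept=S0,S1,S2,S3,S4 S0-p->S1 S0-q->S1 S1-p->S2 S1-q->S2 S2-p->S3 S2-q->S3 S3-p->S4 S3-q->S4 S4-p->S5 S4-q->S5 S5-p->S5 S5-q->S5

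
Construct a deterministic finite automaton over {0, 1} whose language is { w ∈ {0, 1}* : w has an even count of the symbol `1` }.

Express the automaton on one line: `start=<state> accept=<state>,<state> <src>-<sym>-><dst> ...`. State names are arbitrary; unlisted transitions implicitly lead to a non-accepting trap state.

start=s0 accept=s0 s0-0->s0 s0-1->s1 s1-0->s1 s1-1->s0

The only thing that matters is how many `1`s have appeared, reduced mod 2. Use one state per residue: s0 for 0, …, s1 for 1. Reading `1` moves to the next residue; anything else stays put. s0 is accepting.
        0   1  
>* s0   s0  s1 
   s1   s1  s0 
(> = start, * = accepting)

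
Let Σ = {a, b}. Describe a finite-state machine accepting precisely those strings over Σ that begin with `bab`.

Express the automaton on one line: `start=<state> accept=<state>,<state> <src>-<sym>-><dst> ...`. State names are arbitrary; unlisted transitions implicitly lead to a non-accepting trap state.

start=q0 accept=q3 q0-a->q4 q0-b->q1 q1-a->q2 q1-b->q4 q2-a->q4 q2-b->q3 q3-a->q3 q3-b->q3 q4-a->q4 q4-b->q4

Walk along `bab` while the input agrees: from q0 take `b` to q1, and so on. Any deviation drops to the rejecting sink q4. Once q3 is reached the prefix is confirmed and every continuation is accepted.
        a   b  
>  q0   q4  q1 
   q1   q2  q4 
   q2   q4  q3 
 * q3   q3  q3 
   q4   q4  q4 
(> = start, * = accepting)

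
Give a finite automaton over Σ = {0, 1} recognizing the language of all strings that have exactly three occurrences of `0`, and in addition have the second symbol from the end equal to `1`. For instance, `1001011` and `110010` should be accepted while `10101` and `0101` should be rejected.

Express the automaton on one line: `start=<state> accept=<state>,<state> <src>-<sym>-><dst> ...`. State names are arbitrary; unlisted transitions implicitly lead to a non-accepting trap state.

start=q0 accept=q7,q8 q0-0->q1 q0-1->q0 q1-0->q2 q1-1->q1 q2-0->q3 q2-1->q4 q3-0->q5 q3-1->q6 q4-0->q7 q4-1->q4 q5-0->q5 q5-1->q5 q6-0->q5 q6-1->q8 q7-0->q5 q7-1->q6 q8-0->q5 q8-1->q8

Handle the two conditions separately and then intersect. One (5 states) tracks the count of `0`s, saturating at 4; the other (7 states) tracks the last 2 symbols read. Each combined state is a pair, one component from each; accept when both components accept. Minimizing collapses redundant product states.
With 9 states:
        0   1  
>  q0   q1  q0 
   q1   q2  q1 
   q2   q3  q4 
   q3   q5  q6 
   q4   q7  q4 
   q5   q5  q5 
   q6   q5  q8 
 * q7   q5  q6 
 * q8   q5  q8 
(> = start, * = accepting)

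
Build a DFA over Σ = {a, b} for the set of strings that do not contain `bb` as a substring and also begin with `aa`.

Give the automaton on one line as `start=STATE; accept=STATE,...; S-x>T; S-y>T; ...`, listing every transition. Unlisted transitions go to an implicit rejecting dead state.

Build one automaton per condition and run them in lockstep. One (3 states) tracks partial matches of the forbidden pattern `bb`; the other (4 states) tracks whether the input so far still matches the prefix `aa`. Each combined state is a pair, one component from each; accept when both components accept.
An 8-state machine:
        a   b  
>  S0   S1  S2 
   S1   S3  S2 
   S2   S4  S5 
 * S3   S3  S6 
   S4   S4  S2 
   S5   S5  S5 
 * S6   S3  S7 
   S7   S7  S7 
(> = start, * = accepting)

start=S0; accept=S3,S6; S0-a>S1; S0-b>S2; S1-a>S3; S1-b>S2; S2-a>S4; S2-b>S5; S3-a>S3; S3-b>S6; S4-a>S4; S4-b>S2; S5-a>S5; S5-b>S5; S6-a>S3; S6-b>S7; S7-a>S7; S7-b>S7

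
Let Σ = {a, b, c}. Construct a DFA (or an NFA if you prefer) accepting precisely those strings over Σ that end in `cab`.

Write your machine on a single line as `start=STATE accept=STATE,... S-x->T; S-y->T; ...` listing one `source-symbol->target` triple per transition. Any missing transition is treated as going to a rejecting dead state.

Let each state record the length of the longest suffix of the input read so far that is also a prefix of `cab`. q1 means the last symbol is `c`; q2 means the last 2 symbols are `ca`; q3 means the last 3 symbols are `cab`. Accept only at q3, where the string currently ends in `cab`.
A 4-state machine:
        a   b   c  
>  q0   q0  q0  q1 
   q1   q2  q0  q1 
   q2   q0  q3  q1 
 * q3   q0  q0  q1 
(> = start, * = accepting)

start=q0; accept=q3; q0-a->q0; q0-b->q0; q0-c->q1; q1-a->q2; q1-b->q0; q1-c->q1; q2-a->q0; q2-b->q3; q2-c->q1; q3-a->q0; q3-b->q0; q3-c->q1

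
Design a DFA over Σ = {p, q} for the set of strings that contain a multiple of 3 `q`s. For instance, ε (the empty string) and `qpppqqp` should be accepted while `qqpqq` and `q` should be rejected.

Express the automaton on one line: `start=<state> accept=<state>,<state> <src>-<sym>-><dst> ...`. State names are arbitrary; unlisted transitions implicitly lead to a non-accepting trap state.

The only thing that matters is how many `q`s have appeared, reduced mod 3. Use one state per residue: A for 0, …, C for 2. Reading `q` moves to the next residue; anything else stays put. A is accepting.
       p  q 
>* A   A  B 
   B   B  C 
   C   C  A 
(> = start, * = accepting)

start=A accept=A A-p->A A-q->B B-p->B B-q->C C-p->C C-q->A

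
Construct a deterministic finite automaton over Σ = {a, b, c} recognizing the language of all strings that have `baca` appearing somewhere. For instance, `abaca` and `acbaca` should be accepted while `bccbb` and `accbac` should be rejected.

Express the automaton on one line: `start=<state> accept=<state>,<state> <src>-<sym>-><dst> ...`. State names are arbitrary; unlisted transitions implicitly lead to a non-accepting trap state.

States s0..s3 record the length of the longest prefix of `baca` that matches the current input suffix. Reaching s4 means `baca` has been seen, and we stay there forever. Accept from s4.
        a   b   c  
>  s0   s0  s1  s0 
   s1   s2  s1  s0 
   s2   s0  s1  s3 
   s3   s4  s1  s0 
 * s4   s4  s4  s4 
(> = start, * = accepting)

start=s0 accept=s4 s0-a->s0 s0-b->s1 s0-c->s0 s1-a->s2 s1-b->s1 s1-c->s0 s2-a->s0 s2-b->s1 s2-c->s3 s3-a->s4 s3-b->s1 s3-c->s0 s4-a->s4 s4-b->s4 s4-c->s4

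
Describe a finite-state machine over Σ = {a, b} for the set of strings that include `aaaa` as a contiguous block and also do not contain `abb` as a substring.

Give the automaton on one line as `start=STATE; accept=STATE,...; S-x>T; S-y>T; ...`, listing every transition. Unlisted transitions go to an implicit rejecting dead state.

Run two small machines in parallel and take their product. One (5 states) tracks whether and how much of `aaaa` has been seen; the other (4 states) tracks partial matches of the forbidden pattern `abb`. Each combined state is a pair, one component from each; accept when both components accept. After merging equivalent states the machine shrinks.
With 8 states:
        a   b  
>  s0   s1  s0 
   s1   s2  s3 
   s2   s4  s3 
   s3   s1  s5 
   s4   s6  s3 
   s5   s5  s5 
 * s6   s6  s7 
 * s7   s6  s5 
(> = start, * = accepting)

start=s0; accept=s6,s7; s0-a>s1; s0-b>s0; s1-a>s2; s1-b>s3; s2-a>s4; s2-b>s3; s3-a>s1; s3-b>s5; s4-a>s6; s4-b>s3; s5-a>s5; s5-b>s5; s6-a>s6; s6-b>s7; s7-a>s6; s7-b>s5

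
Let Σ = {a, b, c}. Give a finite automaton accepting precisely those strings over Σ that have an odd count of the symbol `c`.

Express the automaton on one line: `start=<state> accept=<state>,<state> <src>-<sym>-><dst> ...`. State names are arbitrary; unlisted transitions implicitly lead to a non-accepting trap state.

start=S0 accept=S1 S0-a->S0 S0-b->S0 S0-c->S1 S1-a->S1 S1-b->S1 S1-c->S0

Keep the running count of `c`s modulo 2: each `c` advances along the cycle S0 → S1 → S0 while other symbols loop. Accept at S1.
A 2-state machine:
        a   b   c  
>  S0   S0  S0  S1 
 * S1   S1  S1  S0 
(> = start, * = accepting)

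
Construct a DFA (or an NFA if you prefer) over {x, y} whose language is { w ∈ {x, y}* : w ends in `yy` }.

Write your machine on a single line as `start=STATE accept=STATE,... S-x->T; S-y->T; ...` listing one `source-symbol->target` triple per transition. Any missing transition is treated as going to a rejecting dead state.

start=A; accept=C; A-x->A; A-y->B; B-x->A; B-y->C; C-x->A; C-y->C

Remember how much of `yy` the current input suffix matches. State A means no match yet; B means the last symbol is `y`; C means the last 2 symbols are `yy`. Only C accepts. On a mismatch, fall back to the longest proper suffix that is still a prefix of `yy`.
       x  y 
>  A   A  B 
   B   A  C 
 * C   A  C 
(> = start, * = accepting)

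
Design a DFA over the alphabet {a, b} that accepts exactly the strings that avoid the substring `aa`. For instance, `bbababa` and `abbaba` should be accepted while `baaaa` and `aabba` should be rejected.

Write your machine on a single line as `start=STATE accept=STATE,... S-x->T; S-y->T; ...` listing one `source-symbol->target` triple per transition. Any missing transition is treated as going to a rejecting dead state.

start=q0; accept=q0,q1; q0-a->q1; q0-b->q0; q1-a->q2; q1-b->q0; q2-a->q2; q2-b->q2

Track partial matches of the forbidden pattern `aa`. State q2 is a dead state reached once `aa` has occurred; every other state accepts. q0 means no part of `aa` is currently matched.
        a   b  
>* q0   q1  q0 
 * q1   q2  q0 
   q2   q2  q2 
(> = start, * = accepting)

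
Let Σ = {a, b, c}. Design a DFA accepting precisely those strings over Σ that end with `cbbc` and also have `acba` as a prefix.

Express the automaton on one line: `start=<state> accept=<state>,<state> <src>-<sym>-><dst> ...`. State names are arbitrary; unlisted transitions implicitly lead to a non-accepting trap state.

start=q0 accept=q13 q0-a->q1 q0-b->q2 q0-c->q3 q1-a->q2 q1-b->q2 q1-c->q4 q2-a->q2 q2-b->q2 q2-c->q3 q3-a->q2 q3-b->q5 q3-c->q3 q4-a->q2 q4-b->q6 q4-c->q3 q5-a->q2 q5-b->q7 q5-c->q3 q6-a->q8 q6-b->q7 q6-c->q3 q7-a->q2 q7-b->q2 q7-c->q9 q8-a->q8 q8-b->q8 q8-c->q10 q9-a->q2 q9-b->q5 q9-c->q3 q10-a->q8 q10-b->q11 q10-c->q10 q11-a->q8 q11-b->q12 q11-c->q10 q12-a->q8 q12-b->q8 q12-c->q13 q13-a->q8 q13-b->q11 q13-c->q10

Handle the two conditions separately and then intersect. The first has 5 states tracking how much of the suffix `cbbc` has currently been matched; the second has 6 states tracking whether the input so far still matches the prefix `acba`. A product state is a pair (one from each), accepting exactly when both do.
          a    b    c  
>  q0     q1   q2   q3 
   q1     q2   q2   q4 
   q2     q2   q2   q3 
   q3     q2   q5   q3 
   q4     q2   q6   q3 
   q5     q2   q7   q3 
   q6     q8   q7   q3 
   q7     q2   q2   q9 
   q8     q8   q8  q10 
   q9     q2   q5   q3 
   q10    q8  q11  q10 
   q11    q8  q12  q10 
   q12    q8   q8  q13 
 * q13    q8  q11  q10 
(> = start, * = accepting)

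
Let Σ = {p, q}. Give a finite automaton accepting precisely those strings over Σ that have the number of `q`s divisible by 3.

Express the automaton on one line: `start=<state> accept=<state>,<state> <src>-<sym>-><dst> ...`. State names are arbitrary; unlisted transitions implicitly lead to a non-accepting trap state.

Keep the running count of `q`s modulo 3: each `q` advances along the cycle s0 → s1 → s2 → s0 while other symbols loop. Accept at s0.
3 states suffice.
        p   q  
>* s0   s0  s1 
   s1   s1  s2 
   s2   s2  s0 
(> = start, * = accepting)

start=s0 accept=s0 s0-p->s0 s0-q->s1 s1-p->s1 s1-q->s2 s2-p->s2 s2-q->s0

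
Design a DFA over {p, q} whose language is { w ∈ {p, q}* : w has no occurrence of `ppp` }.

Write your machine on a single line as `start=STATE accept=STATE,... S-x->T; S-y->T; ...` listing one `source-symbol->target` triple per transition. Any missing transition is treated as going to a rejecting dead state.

Track partial matches of the forbidden pattern `ppp`. State D is a dead state reached once `ppp` has occurred; every other state accepts. A means no part of `ppp` is currently matched.
A 4-state machine:
       p  q 
>* A   B  A 
 * B   C  A 
 * C   D  A 
   D   D  D 
(> = start, * = accepting)

start=A; accept=A,B,C; A-p->B; A-q->A; B-p->C; B-q->A; C-p->D; C-q->A; D-p->D; D-q->D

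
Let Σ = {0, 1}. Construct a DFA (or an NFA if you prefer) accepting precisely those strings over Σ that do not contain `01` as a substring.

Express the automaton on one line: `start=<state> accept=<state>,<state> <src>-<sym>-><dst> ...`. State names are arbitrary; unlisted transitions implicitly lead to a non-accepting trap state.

Track partial matches of the forbidden pattern `01`. State q2 is a dead state reached once `01` has occurred; every other state accepts. q0 means no part of `01` is currently matched.
        0   1  
>* q0   q1  q0 
 * q1   q1  q2 
   q2   q2  q2 
(> = start, * = accepting)

start=q0 accept=q0,q1 q0-0->q1 q0-1->q0 q1-0->q1 q1-1->q2 q2-0->q2 q2-1->q2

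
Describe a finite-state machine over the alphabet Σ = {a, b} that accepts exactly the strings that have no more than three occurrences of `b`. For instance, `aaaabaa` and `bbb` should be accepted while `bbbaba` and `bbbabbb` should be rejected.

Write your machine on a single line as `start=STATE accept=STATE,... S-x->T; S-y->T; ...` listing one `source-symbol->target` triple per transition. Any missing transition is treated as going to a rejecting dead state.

Count `b`s, saturating at 4: states q0 through q3 mean 0 through 3 `b`s seen; q4 means more than 3. Each `b` increments (capped at q4); other symbols loop. Accept from {q0, q1, q2, q3}.
A 5-state machine:
        a   b  
>* q0   q0  q1 
 * q1   q1  q2 
 * q2   q2  q3 
 * q3   q3  q4 
   q4   q4  q4 
(> = start, * = accepting)

start=q0; accept=q0,q1,q2,q3; q0-a->q0; q0-b->q1; q1-a->q1; q1-b->q2; q2-a->q2; q2-b->q3; q3-a->q3; q3-b->q4; q4-a->q4; q4-b->q4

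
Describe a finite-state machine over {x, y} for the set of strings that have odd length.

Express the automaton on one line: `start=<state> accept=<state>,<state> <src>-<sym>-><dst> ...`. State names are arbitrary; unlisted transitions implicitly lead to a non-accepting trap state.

Only the length mod 2 matters, so use a 2-cycle: from any state, every input symbol moves to the next state, wrapping S1 back to S0. Mark S1 accepting.
A 2-state machine:
        x   y  
>  S0   S1  S1 
 * S1   S0  S0 
(> = start, * = accepting)

start=S0 accept=S1 S0-x->S1 S0-y->S1 S1-x->S0 S1-y->S0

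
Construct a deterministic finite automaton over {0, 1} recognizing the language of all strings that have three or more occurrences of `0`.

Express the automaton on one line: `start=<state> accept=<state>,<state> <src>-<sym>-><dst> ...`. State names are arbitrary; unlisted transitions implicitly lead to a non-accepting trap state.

start=q0 accept=q3,q4 q0-0->q1 q0-1->q0 q1-0->q2 q1-1->q1 q2-0->q3 q2-1->q2 q3-0->q4 q3-1->q3 q4-0->q4 q4-1->q4

Count `0`s, saturating at 4: states q0 through q3 mean 0 through 3 `0`s seen; q4 means more than 3. Each `0` increments (capped at q4); other symbols loop. Accept from {q3, q4}.
5 states suffice.
        0   1  
>  q0   q1  q0 
   q1   q2  q1 
   q2   q3  q2 
 * q3   q4  q3 
 * q4   q4  q4 
(> = start, * = accepting)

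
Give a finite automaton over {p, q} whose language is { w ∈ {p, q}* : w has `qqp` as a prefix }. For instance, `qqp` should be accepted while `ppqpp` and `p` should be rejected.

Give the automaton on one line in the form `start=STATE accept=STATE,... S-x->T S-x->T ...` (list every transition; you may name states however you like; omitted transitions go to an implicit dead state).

Check the first 3 symbols one by one: A through C record how many have matched `qqp` so far; any wrong symbol goes to the dead state E. After all 3 match we enter the accepting sink D.
A 5-state machine:
       p  q 
>  A   E  B 
   B   E  C 
   C   D  E 
 * D   D  D 
   E   E  E 
(> = start, * = accepting)

start=A accept=D A-p->E A-q->B B-p->E B-q->C C-p->D C-q->E D-p->D D-q->D E-p->E E-q->E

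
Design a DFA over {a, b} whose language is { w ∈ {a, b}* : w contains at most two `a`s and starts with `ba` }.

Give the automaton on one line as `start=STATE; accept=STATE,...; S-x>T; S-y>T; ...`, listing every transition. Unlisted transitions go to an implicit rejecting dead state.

Handle the two conditions separately and then intersect. The first has 4 states tracking the count of `a`s, saturating at 3; the second has 4 states tracking whether the input so far still matches the prefix `ba`. A product state is a pair (one from each), accepting exactly when both do. Equivalent product states are then merged.
With 5 states:
        a   b  
>  q0   q1  q2 
   q1   q1  q1 
   q2   q3  q1 
 * q3   q4  q3 
 * q4   q1  q4 
(> = start, * = accepting)

start=q0; accept=q3,q4; q0-a>q1; q0-b>q2; q1-a>q1; q1-b>q1; q2-a>q3; q2-b>q1; q3-a>q4; q3-b>q3; q4-a>q1; q4-b>q4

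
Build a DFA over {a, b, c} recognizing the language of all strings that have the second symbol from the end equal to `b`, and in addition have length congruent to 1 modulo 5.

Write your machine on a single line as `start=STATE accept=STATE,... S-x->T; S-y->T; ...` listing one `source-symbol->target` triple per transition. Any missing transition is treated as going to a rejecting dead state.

start=q0; accept=q6; q0-a->q1; q0-b->q1; q0-c->q1; q1-a->q2; q1-b->q2; q1-c->q2; q2-a->q3; q2-b->q3; q2-c->q3; q3-a->q4; q3-b->q4; q3-c->q4; q4-a->q0; q4-b->q5; q4-c->q0; q5-a->q6; q5-b->q6; q5-c->q6; q6-a->q2; q6-b->q2; q6-c->q2

Handle the two conditions separately and then intersect. The first has 13 states tracking the last 2 symbols read; the second has 5 states tracking the input length modulo 5. A product state is a pair (one from each), accepting exactly when both do. Equivalent product states are then merged.
        a   b   c  
>  q0   q1  q1  q1 
   q1   q2  q2  q2 
   q2   q3  q3  q3 
   q3   q4  q4  q4 
   q4   q0  q5  q0 
   q5   q6  q6  q6 
 * q6   q2  q2  q2 
(> = start, * = accepting)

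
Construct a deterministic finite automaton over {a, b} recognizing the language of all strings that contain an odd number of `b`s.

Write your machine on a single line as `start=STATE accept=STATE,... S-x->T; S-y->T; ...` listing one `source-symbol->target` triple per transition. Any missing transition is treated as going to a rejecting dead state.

start=q0; accept=q1; q0-a->q0; q0-b->q1; q1-a->q1; q1-b->q0

The only thing that matters is how many `b`s have appeared, reduced mod 2. Use one state per residue: q0 for 0, …, q1 for 1. Reading `b` moves to the next residue; anything else stays put. q1 is accepting.
2 states suffice.
        a   b  
>  q0   q0  q1 
 * q1   q1  q0 
(> = start, * = accepting)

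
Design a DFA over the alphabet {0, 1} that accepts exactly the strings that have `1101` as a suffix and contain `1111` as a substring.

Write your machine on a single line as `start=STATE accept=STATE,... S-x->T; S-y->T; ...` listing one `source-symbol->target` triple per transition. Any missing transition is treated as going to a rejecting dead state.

start=q0; accept=q7; q0-0->q0; q0-1->q1; q1-0->q0; q1-1->q2; q2-0->q0; q2-1->q3; q3-0->q0; q3-1->q4; q4-0->q5; q4-1->q4; q5-0->q6; q5-1->q7; q6-0->q6; q6-1->q8; q7-0->q6; q7-1->q4; q8-0->q6; q8-1->q4

Handle the two conditions separately and then intersect. One (5 states) tracks how much of the suffix `1101` has currently been matched; the other (5 states) tracks whether and how much of `1111` has been seen. Each combined state is a pair, one component from each; accept when both components accept. After merging equivalent states the machine shrinks.
With 9 states:
        0   1  
>  q0   q0  q1 
   q1   q0  q2 
   q2   q0  q3 
   q3   q0  q4 
   q4   q5  q4 
   q5   q6  q7 
   q6   q6  q8 
 * q7   q6  q4 
   q8   q6  q4 
(> = start, * = accepting)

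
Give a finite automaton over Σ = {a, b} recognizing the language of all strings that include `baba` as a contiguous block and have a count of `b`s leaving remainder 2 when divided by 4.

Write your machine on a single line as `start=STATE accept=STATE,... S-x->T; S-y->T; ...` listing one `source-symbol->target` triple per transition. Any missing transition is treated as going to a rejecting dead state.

start=s0; accept=s8; s0-a->s0; s0-b->s1; s1-a->s2; s1-b->s3; s2-a->s4; s2-b->s5; s3-a->s6; s3-b->s7; s4-a->s4; s4-b->s3; s5-a->s8; s5-b->s7; s6-a->s9; s6-b->s10; s7-a->s11; s7-b->s12; s8-a->s8; s8-b->s13; s9-a->s9; s9-b->s7; s10-a->s13; s10-b->s12; s11-a->s14; s11-b->s15; s12-a->s16; s12-b->s1; s13-a->s13; s13-b->s17; s14-a->s14; s14-b->s12; s15-a->s17; s15-b->s1; s16-a->s0; s16-b->s18; s17-a->s17; s17-b->s19; s18-a->s19; s18-b->s3; s19-a->s19; s19-b->s8

Build one automaton per condition and run them in lockstep. One (5 states) tracks whether and how much of `baba` has been seen; the other (4 states) tracks the count of `b`s modulo 4. Each combined state is a pair, one component from each; accept when both components accept.
With 20 states:
          a    b  
>  s0     s0   s1 
   s1     s2   s3 
   s2     s4   s5 
   s3     s6   s7 
   s4     s4   s3 
   s5     s8   s7 
   s6     s9  s10 
   s7    s11  s12 
 * s8     s8  s13 
   s9     s9   s7 
   s10   s13  s12 
   s11   s14  s15 
   s12   s16   s1 
   s13   s13  s17 
   s14   s14  s12 
   s15   s17   s1 
   s16    s0  s18 
   s17   s17  s19 
   s18   s19   s3 
   s19   s19   s8 
(> = start, * = accepting)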